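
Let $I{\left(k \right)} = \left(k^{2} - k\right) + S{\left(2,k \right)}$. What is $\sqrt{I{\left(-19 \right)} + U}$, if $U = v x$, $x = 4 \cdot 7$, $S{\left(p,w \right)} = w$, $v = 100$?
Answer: $\sqrt{3161} \approx 56.223$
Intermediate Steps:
$x = 28$
$U = 2800$ ($U = 100 \cdot 28 = 2800$)
$I{\left(k \right)} = k^{2}$ ($I{\left(k \right)} = \left(k^{2} - k\right) + k = k^{2}$)
$\sqrt{I{\left(-19 \right)} + U} = \sqrt{\left(-19\right)^{2} + 2800} = \sqrt{361 + 2800} = \sqrt{3161}$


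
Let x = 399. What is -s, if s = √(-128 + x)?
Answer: -√271 ≈ -16.462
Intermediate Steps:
s = √271 (s = √(-128 + 399) = √271 ≈ 16.462)
-s = -√271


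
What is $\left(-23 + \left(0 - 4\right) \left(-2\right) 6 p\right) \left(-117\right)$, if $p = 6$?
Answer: $-31005$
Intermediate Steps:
$\left(-23 + \left(0 - 4\right) \left(-2\right) 6 p\right) \left(-117\right) = \left(-23 + \left(0 - 4\right) \left(-2\right) 6 \cdot 6\right) \left(-117\right) = \left(-23 + \left(-4\right) \left(-2\right) 6 \cdot 6\right) \left(-117\right) = \left(-23 + 8 \cdot 6 \cdot 6\right) \left(-117\right) = \left(-23 + 48 \cdot 6\right) \left(-117\right) = \left(-23 + 288\right) \left(-117\right) = 265 \left(-117\right) = -31005$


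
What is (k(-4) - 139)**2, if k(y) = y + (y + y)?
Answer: 22801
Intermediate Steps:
k(y) = 3*y (k(y) = y + 2*y = 3*y)
(k(-4) - 139)**2 = (3*(-4) - 139)**2 = (-12 - 139)**2 = (-151)**2 = 22801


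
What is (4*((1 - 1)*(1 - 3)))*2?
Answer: 0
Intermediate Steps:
(4*((1 - 1)*(1 - 3)))*2 = (4*(0*(-2)))*2 = (4*0)*2 = 0*2 = 0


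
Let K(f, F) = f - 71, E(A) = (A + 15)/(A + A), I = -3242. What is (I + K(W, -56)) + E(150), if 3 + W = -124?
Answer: -68789/20 ≈ -3439.4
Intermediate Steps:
W = -127 (W = -3 - 124 = -127)
E(A) = (15 + A)/(2*A) (E(A) = (15 + A)/((2*A)) = (15 + A)*(1/(2*A)) = (15 + A)/(2*A))
K(f, F) = -71 + f
(I + K(W, -56)) + E(150) = (-3242 + (-71 - 127)) + (½)*(15 + 150)/150 = (-3242 - 198) + (½)*(1/150)*165 = -3440 + 11/20 = -68789/20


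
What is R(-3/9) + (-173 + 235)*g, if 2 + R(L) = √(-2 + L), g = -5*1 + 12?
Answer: 432 + I*√21/3 ≈ 432.0 + 1.5275*I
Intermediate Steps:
g = 7 (g = -5 + 12 = 7)
R(L) = -2 + √(-2 + L)
R(-3/9) + (-173 + 235)*g = (-2 + √(-2 - 3/9)) + (-173 + 235)*7 = (-2 + √(-2 - 3*⅑)) + 62*7 = (-2 + √(-2 - ⅓)) + 434 = (-2 + √(-7/3)) + 434 = (-2 + I*√21/3) + 434 = 432 + I*√21/3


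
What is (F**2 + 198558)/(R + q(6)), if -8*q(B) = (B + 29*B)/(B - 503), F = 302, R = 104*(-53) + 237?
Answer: -288023428/5243305 ≈ -54.932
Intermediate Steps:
R = -5275 (R = -5512 + 237 = -5275)
q(B) = -15*B/(4*(-503 + B)) (q(B) = -(B + 29*B)/(8*(B - 503)) = -30*B/(8*(-503 + B)) = -15*B/(4*(-503 + B)))
(F**2 + 198558)/(R + q(6)) = (302**2 + 198558)/(-5275 - 15*6/(-2012 + 4*6)) = (91204 + 198558)/(-5275 - 15*6/(-2012 + 24)) = 289762/(-5275 - 15*6/(-1988)) = 289762/(-5275 - 15*6*(-1/1988)) = 289762/(-5275 + 45/994) = 289762/(-5243305/994) = 289762*(-994/5243305) = -288023428/5243305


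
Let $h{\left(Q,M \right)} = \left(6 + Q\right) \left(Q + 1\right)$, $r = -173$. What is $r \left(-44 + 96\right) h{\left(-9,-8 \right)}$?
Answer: $-215904$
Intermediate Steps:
$h{\left(Q,M \right)} = \left(1 + Q\right) \left(6 + Q\right)$ ($h{\left(Q,M \right)} = \left(6 + Q\right) \left(1 + Q\right) = \left(1 + Q\right) \left(6 + Q\right)$)
$r \left(-44 + 96\right) h{\left(-9,-8 \right)} = - 173 \left(-44 + 96\right) \left(6 + \left(-9\right)^{2} + 7 \left(-9\right)\right) = \left(-173\right) 52 \left(6 + 81 - 63\right) = \left(-8996\right) 24 = -215904$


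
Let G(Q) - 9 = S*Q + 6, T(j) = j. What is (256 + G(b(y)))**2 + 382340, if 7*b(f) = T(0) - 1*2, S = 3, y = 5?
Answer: 22310541/49 ≈ 4.5532e+5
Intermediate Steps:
b(f) = -2/7 (b(f) = (0 - 1*2)/7 = (0 - 2)/7 = (1/7)*(-2) = -2/7)
G(Q) = 15 + 3*Q (G(Q) = 9 + (3*Q + 6) = 9 + (6 + 3*Q) = 15 + 3*Q)
(256 + G(b(y)))**2 + 382340 = (256 + (15 + 3*(-2/7)))**2 + 382340 = (256 + (15 - 6/7))**2 + 382340 = (256 + 99/7)**2 + 382340 = (1891/7)**2 + 382340 = 3575881/49 + 382340 = 22310541/49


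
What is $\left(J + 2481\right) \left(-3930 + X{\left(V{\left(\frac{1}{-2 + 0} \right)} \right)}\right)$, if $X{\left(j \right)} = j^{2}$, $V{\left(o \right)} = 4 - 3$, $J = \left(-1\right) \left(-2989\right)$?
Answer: $-21491630$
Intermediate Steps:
$J = 2989$
$V{\left(o \right)} = 1$
$\left(J + 2481\right) \left(-3930 + X{\left(V{\left(\frac{1}{-2 + 0} \right)} \right)}\right) = \left(2989 + 2481\right) \left(-3930 + 1^{2}\right) = 5470 \left(-3930 + 1\right) = 5470 \left(-3929\right) = -21491630$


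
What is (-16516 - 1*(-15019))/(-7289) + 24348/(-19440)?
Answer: -12364241/11808180 ≈ -1.0471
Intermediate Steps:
(-16516 - 1*(-15019))/(-7289) + 24348/(-19440) = (-16516 + 15019)*(-1/7289) + 24348*(-1/19440) = -1497*(-1/7289) - 2029/1620 = 1497/7289 - 2029/1620 = -12364241/11808180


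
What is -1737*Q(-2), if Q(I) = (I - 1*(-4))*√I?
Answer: -3474*I*√2 ≈ -4913.0*I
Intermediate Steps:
Q(I) = √I*(4 + I) (Q(I) = (I + 4)*√I = (4 + I)*√I = √I*(4 + I))
-1737*Q(-2) = -1737*√(-2)*(4 - 2) = -1737*I*√2*2 = -3474*I*√2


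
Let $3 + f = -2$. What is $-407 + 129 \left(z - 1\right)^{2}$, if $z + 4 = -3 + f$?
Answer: $21394$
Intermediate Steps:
$f = -5$ ($f = -3 - 2 = -5$)
$z = -12$ ($z = -4 - 8 = -12$)
$-407 + 129 \left(z - 1\right)^{2} = -407 + 129 \left(-12 - 1\right)^{2} = -407 + 129 \left(-13\right)^{2} = -407 + 129 \cdot 169 = -407 + 21801 = 21394$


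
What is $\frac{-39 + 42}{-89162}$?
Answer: $- \frac{3}{89162} \approx -3.3647 \cdot 10^{-5}$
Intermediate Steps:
$\frac{-39 + 42}{-89162} = \left(- \frac{1}{89162}\right) 3 = - \frac{3}{89162}$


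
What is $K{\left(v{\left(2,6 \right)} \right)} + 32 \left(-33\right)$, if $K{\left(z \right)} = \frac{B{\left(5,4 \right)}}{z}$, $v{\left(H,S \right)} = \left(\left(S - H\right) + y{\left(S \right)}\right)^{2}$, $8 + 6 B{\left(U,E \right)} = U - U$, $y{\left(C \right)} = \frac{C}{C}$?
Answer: $- \frac{79204}{75} \approx -1056.1$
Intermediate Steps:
$y{\left(C \right)} = 1$
$B{\left(U,E \right)} = - \frac{4}{3}$ ($B{\left(U,E \right)} = - \frac{4}{3} + \frac{U - U}{6} = - \frac{4}{3} + \frac{1}{6} \cdot 0 = - \frac{4}{3} + 0 = - \frac{4}{3}$)
$v{\left(H,S \right)} = \left(1 + S - H\right)^{2}$ ($v{\left(H,S \right)} = \left(\left(S - H\right) + 1\right)^{2} = \left(1 + S - H\right)^{2}$)
$K{\left(z \right)} = - \frac{4}{3 z}$
$K{\left(v{\left(2,6 \right)} \right)} + 32 \left(-33\right) = - \frac{4}{3 \left(1 + 6 - 2\right)^{2}} + 32 \left(-33\right) = - \frac{4}{3 \left(1 + 6 - 2\right)^{2}} - 1056 = - \frac{4}{3 \cdot 5^{2}} - 1056 = - \frac{4}{3 \cdot 25} - 1056 = \left(- \frac{4}{3}\right) \frac{1}{25} - 1056 = - \frac{4}{75} - 1056 = - \frac{79204}{75}$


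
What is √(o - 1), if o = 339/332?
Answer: √581/166 ≈ 0.14520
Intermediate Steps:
o = 339/332 (o = 339*(1/332) = 339/332 ≈ 1.0211)
√(o - 1) = √(339/332 - 1) = √(7/332) = √581/166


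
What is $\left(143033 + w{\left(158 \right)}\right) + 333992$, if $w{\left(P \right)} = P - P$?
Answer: $477025$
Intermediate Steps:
$w{\left(P \right)} = 0$
$\left(143033 + w{\left(158 \right)}\right) + 333992 = \left(143033 + 0\right) + 333992 = 143033 + 333992 = 477025$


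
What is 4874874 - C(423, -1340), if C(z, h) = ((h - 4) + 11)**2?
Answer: 3097985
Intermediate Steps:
C(z, h) = (7 + h)**2 (C(z, h) = ((-4 + h) + 11)**2 = (7 + h)**2)
4874874 - C(423, -1340) = 4874874 - (7 - 1340)**2 = 4874874 - 1*(-1333)**2 = 4874874 - 1*1776889 = 4874874 - 1776889 = 3097985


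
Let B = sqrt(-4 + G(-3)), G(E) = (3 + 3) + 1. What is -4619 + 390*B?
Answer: -4619 + 390*sqrt(3) ≈ -3943.5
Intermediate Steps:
G(E) = 7 (G(E) = 6 + 1 = 7)
B = sqrt(3) (B = sqrt(-4 + 7) = sqrt(3) ≈ 1.7320)
-4619 + 390*B = -4619 + 390*sqrt(3)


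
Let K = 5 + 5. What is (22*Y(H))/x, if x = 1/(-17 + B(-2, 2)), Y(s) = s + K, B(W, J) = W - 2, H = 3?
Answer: -6006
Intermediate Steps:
K = 10
B(W, J) = -2 + W
Y(s) = 10 + s (Y(s) = s + 10 = 10 + s)
x = -1/21 (x = 1/(-17 + (-2 - 2)) = 1/(-17 - 4) = 1/(-21) = -1/21 ≈ -0.047619)
(22*Y(H))/x = (22*(10 + 3))/(-1/21) = (22*13)*(-21) = 286*(-21) = -6006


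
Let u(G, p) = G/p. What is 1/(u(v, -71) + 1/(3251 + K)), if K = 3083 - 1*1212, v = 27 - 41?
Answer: 363662/71779 ≈ 5.0664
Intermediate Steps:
v = -14
K = 1871 (K = 3083 - 1212 = 1871)
1/(u(v, -71) + 1/(3251 + K)) = 1/(-14/(-71) + 1/(3251 + 1871)) = 1/(-14*(-1/71) + 1/5122) = 1/(14/71 + 1/5122) = 1/(71779/363662) = 363662/71779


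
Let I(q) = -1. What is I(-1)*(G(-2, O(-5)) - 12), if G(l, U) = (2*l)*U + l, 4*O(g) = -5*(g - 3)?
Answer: 54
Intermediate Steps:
O(g) = 15/4 - 5*g/4 (O(g) = (-5*(g - 3))/4 = (-5*(-3 + g))/4 = (15 - 5*g)/4 = 15/4 - 5*g/4)
G(l, U) = l + 2*U*l (G(l, U) = 2*U*l + l = l + 2*U*l)
I(-1)*(G(-2, O(-5)) - 12) = -(-2*(1 + 2*(15/4 - 5/4*(-5))) - 12) = -(-2*(1 + 2*(15/4 + 25/4)) - 12) = -(-2*(1 + 2*10) - 12) = -(-2*(1 + 20) - 12) = -(-2*21 - 12) = -(-42 - 12) = -1*(-54) = 54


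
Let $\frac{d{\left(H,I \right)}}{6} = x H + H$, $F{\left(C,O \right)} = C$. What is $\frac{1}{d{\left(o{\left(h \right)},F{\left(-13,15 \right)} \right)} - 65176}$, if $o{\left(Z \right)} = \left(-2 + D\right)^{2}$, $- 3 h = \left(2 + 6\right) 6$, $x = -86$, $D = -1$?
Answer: $- \frac{1}{69766} \approx -1.4334 \cdot 10^{-5}$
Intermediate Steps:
$h = -16$ ($h = - \frac{\left(2 + 6\right) 6}{3} = - \frac{8 \cdot 6}{3} = \left(- \frac{1}{3}\right) 48 = -16$)
$o{\left(Z \right)} = 9$ ($o{\left(Z \right)} = \left(-2 - 1\right)^{2} = \left(-3\right)^{2} = 9$)
$d{\left(H,I \right)} = - 510 H$ ($d{\left(H,I \right)} = 6 \left(- 86 H + H\right) = 6 \left(- 85 H\right) = - 510 H$)
$\frac{1}{d{\left(o{\left(h \right)},F{\left(-13,15 \right)} \right)} - 65176} = \frac{1}{\left(-510\right) 9 - 65176} = \frac{1}{-4590 - 65176} = \frac{1}{-69766} = - \frac{1}{69766}$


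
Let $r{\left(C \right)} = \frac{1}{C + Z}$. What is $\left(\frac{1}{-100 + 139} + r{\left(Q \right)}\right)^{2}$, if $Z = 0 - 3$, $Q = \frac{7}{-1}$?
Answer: $\frac{841}{152100} \approx 0.0055293$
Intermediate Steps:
$Q = -7$ ($Q = 7 \left(-1\right) = -7$)
$Z = -3$ ($Z = 0 - 3 = -3$)
$r{\left(C \right)} = \frac{1}{-3 + C}$ ($r{\left(C \right)} = \frac{1}{C - 3} = \frac{1}{-3 + C}$)
$\left(\frac{1}{-100 + 139} + r{\left(Q \right)}\right)^{2} = \left(\frac{1}{-100 + 139} + \frac{1}{-3 - 7}\right)^{2} = \left(\frac{1}{39} + \frac{1}{-10}\right)^{2} = \left(\frac{1}{39} - \frac{1}{10}\right)^{2} = \left(- \frac{29}{390}\right)^{2} = \frac{841}{152100}$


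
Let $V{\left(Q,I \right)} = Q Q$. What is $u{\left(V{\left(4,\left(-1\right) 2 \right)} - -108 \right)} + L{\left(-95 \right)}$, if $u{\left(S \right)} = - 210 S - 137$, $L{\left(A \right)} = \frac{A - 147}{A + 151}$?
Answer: $- \frac{733077}{28} \approx -26181.0$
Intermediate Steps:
$V{\left(Q,I \right)} = Q^{2}$
$L{\left(A \right)} = \frac{-147 + A}{151 + A}$
$u{\left(S \right)} = -137 - 210 S$
$u{\left(V{\left(4,\left(-1\right) 2 \right)} - -108 \right)} + L{\left(-95 \right)} = \left(-137 - 210 \left(4^{2} - -108\right)\right) + \frac{-147 - 95}{151 - 95} = \left(-137 - 210 \left(16 + 108\right)\right) + \frac{1}{56} \left(-242\right) = \left(-137 - 26040\right) + \frac{1}{56} \left(-242\right) = \left(-137 - 26040\right) - \frac{121}{28} = -26177 - \frac{121}{28} = - \frac{733077}{28}$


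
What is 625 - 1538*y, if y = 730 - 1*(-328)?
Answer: -1626579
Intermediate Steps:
y = 1058 (y = 730 + 328 = 1058)
625 - 1538*y = 625 - 1538*1058 = 625 - 1627204 = -1626579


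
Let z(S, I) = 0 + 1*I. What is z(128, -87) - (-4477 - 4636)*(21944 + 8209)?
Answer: 274784202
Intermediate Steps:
z(S, I) = I (z(S, I) = 0 + I = I)
z(128, -87) - (-4477 - 4636)*(21944 + 8209) = -87 - (-4477 - 4636)*(21944 + 8209) = -87 - (-9113)*30153 = -87 - 1*(-274784289) = -87 + 274784289 = 274784202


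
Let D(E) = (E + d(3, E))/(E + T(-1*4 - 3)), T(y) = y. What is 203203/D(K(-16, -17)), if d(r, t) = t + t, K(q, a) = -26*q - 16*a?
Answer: 46127081/688 ≈ 67045.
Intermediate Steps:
d(r, t) = 2*t
D(E) = 3*E/(-7 + E) (D(E) = (E + 2*E)/(E + (-1*4 - 3)) = (3*E)/(E + (-4 - 3)) = (3*E)/(E - 7) = (3*E)/(-7 + E) = 3*E/(-7 + E))
203203/D(K(-16, -17)) = 203203/((3*(-26*(-16) - 16*(-17))/(-7 + (-26*(-16) - 16*(-17))))) = 203203/((3*(416 + 272)/(-7 + (416 + 272)))) = 203203/((3*688/(-7 + 688))) = 203203/((3*688/681)) = 203203/((3*688*(1/681))) = 203203/(688/227) = 203203*(227/688) = 46127081/688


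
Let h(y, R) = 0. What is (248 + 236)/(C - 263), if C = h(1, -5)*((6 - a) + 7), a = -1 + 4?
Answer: -484/263 ≈ -1.8403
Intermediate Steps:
a = 3
C = 0 (C = 0*((6 - 1*3) + 7) = 0*((6 - 3) + 7) = 0*(3 + 7) = 0*10 = 0)
(248 + 236)/(C - 263) = (248 + 236)/(0 - 263) = 484/(-263) = 484*(-1/263) = -484/263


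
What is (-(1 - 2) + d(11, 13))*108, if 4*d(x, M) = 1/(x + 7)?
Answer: 219/2 ≈ 109.50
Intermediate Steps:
d(x, M) = 1/(4*(7 + x)) (d(x, M) = 1/(4*(x + 7)) = 1/(4*(7 + x)))
(-(1 - 2) + d(11, 13))*108 = (-(1 - 2) + 1/(4*(7 + 11)))*108 = (-1*(-1) + (1/4)/18)*108 = (1 + (1/4)*(1/18))*108 = (1 + 1/72)*108 = (73/72)*108 = 219/2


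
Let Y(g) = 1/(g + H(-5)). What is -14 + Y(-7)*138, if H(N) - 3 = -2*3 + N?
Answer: -116/5 ≈ -23.200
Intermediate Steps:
H(N) = -3 + N (H(N) = 3 + (-2*3 + N) = 3 + (-6 + N) = -3 + N)
Y(g) = 1/(-8 + g) (Y(g) = 1/(g + (-3 - 5)) = 1/(g - 8) = 1/(-8 + g))
-14 + Y(-7)*138 = -14 + 138/(-8 - 7) = -14 + 138/(-15) = -14 - 1/15*138 = -14 - 46/5 = -116/5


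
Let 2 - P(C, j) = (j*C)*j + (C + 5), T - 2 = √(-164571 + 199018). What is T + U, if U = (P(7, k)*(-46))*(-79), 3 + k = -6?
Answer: -2096816 + 7*√703 ≈ -2.0966e+6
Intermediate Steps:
k = -9 (k = -3 - 6 = -9)
T = 2 + 7*√703 (T = 2 + √(-164571 + 199018) = 2 + √34447 = 2 + 7*√703 ≈ 187.60)
P(C, j) = -3 - C - C*j² (P(C, j) = 2 - ((j*C)*j + (C + 5)) = 2 - ((C*j)*j + (5 + C)) = 2 - (C*j² + (5 + C)) = 2 - (5 + C + C*j²) = 2 + (-5 - C - C*j²) = -3 - C - C*j²)
U = -2096818 (U = ((-3 - 1*7 - 1*7*(-9)²)*(-46))*(-79) = ((-3 - 7 - 1*7*81)*(-46))*(-79) = ((-3 - 7 - 567)*(-46))*(-79) = -577*(-46)*(-79) = 26542*(-79) = -2096818)
T + U = (2 + 7*√703) - 2096818 = -2096816 + 7*√703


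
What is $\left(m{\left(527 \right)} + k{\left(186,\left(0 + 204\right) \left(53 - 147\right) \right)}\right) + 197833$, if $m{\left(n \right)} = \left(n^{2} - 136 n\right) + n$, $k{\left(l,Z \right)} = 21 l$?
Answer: $408323$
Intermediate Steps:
$m{\left(n \right)} = n^{2} - 135 n$
$\left(m{\left(527 \right)} + k{\left(186,\left(0 + 204\right) \left(53 - 147\right) \right)}\right) + 197833 = \left(527 \left(-135 + 527\right) + 21 \cdot 186\right) + 197833 = \left(527 \cdot 392 + 3906\right) + 197833 = \left(206584 + 3906\right) + 197833 = 210490 + 197833 = 408323$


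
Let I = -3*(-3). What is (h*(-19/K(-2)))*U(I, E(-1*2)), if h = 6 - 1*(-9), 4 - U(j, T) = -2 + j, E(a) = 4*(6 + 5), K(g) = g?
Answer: -855/2 ≈ -427.50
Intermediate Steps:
E(a) = 44 (E(a) = 4*11 = 44)
I = 9
U(j, T) = 6 - j (U(j, T) = 4 - (-2 + j) = 4 + (2 - j) = 6 - j)
h = 15 (h = 6 + 9 = 15)
(h*(-19/K(-2)))*U(I, E(-1*2)) = (15*(-19/(-2)))*(6 - 1*9) = (15*(-19*(-½)))*(6 - 9) = (15*(19/2))*(-3) = (285/2)*(-3) = -855/2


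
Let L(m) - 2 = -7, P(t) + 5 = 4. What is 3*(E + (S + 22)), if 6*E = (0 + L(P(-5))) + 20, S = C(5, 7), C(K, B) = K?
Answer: 177/2 ≈ 88.500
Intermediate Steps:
S = 5
P(t) = -1 (P(t) = -5 + 4 = -1)
L(m) = -5 (L(m) = 2 - 7 = -5)
E = 5/2 (E = ((0 - 5) + 20)/6 = (-5 + 20)/6 = (⅙)*15 = 5/2 ≈ 2.5000)
3*(E + (S + 22)) = 3*(5/2 + (5 + 22)) = 3*(5/2 + 27) = 3*(59/2) = 177/2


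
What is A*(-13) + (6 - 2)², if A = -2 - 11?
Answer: 185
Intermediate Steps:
A = -13
A*(-13) + (6 - 2)² = -13*(-13) + (6 - 2)² = 169 + 4² = 169 + 16 = 185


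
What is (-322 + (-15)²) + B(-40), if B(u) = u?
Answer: -137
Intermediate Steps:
(-322 + (-15)²) + B(-40) = (-322 + (-15)²) - 40 = (-322 + 225) - 40 = -97 - 40 = -137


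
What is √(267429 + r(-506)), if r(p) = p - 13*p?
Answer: 3*√30389 ≈ 522.97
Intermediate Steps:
r(p) = -12*p
√(267429 + r(-506)) = √(267429 - 12*(-506)) = √(267429 + 6072) = √273501 = 3*√30389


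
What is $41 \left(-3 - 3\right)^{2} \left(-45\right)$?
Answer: $-66420$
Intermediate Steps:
$41 \left(-3 - 3\right)^{2} \left(-45\right) = 41 \left(-6\right)^{2} \left(-45\right) = 41 \cdot 36 \left(-45\right) = 1476 \left(-45\right) = -66420$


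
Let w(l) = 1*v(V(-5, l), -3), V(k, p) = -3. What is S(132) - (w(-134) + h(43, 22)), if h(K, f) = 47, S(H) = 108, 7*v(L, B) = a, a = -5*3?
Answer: 442/7 ≈ 63.143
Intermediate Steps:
a = -15
v(L, B) = -15/7 (v(L, B) = (⅐)*(-15) = -15/7)
w(l) = -15/7 (w(l) = 1*(-15/7) = -15/7)
S(132) - (w(-134) + h(43, 22)) = 108 - (-15/7 + 47) = 108 - 1*314/7 = 108 - 314/7 = 442/7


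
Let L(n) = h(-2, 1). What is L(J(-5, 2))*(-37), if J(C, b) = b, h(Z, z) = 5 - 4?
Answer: -37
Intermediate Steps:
h(Z, z) = 1
L(n) = 1
L(J(-5, 2))*(-37) = 1*(-37) = -37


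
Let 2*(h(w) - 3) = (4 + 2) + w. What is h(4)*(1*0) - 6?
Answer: -6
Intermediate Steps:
h(w) = 6 + w/2 (h(w) = 3 + ((4 + 2) + w)/2 = 3 + (6 + w)/2 = 3 + (3 + w/2) = 6 + w/2)
h(4)*(1*0) - 6 = (6 + (½)*4)*(1*0) - 6 = (6 + 2)*0 - 6 = 8*0 - 6 = 0 - 6 = -6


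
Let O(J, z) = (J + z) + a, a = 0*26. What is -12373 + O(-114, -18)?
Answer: -12505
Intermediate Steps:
a = 0
O(J, z) = J + z (O(J, z) = (J + z) + 0 = J + z)
-12373 + O(-114, -18) = -12373 + (-114 - 18) = -12373 - 132 = -12505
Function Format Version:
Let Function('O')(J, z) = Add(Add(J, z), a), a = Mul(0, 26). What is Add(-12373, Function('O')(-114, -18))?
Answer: -12505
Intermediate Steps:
a = 0
Function('O')(J, z) = Add(J, z) (Function('O')(J, z) = Add(Add(J, z), 0) = Add(J, z))
Add(-12373, Function('O')(-114, -18)) = Add(-12373, Add(-114, -18)) = Add(-12373, -132) = -12505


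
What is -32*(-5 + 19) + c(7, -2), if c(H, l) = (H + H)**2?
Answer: -252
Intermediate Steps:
c(H, l) = 4*H**2 (c(H, l) = (2*H)**2 = 4*H**2)
-32*(-5 + 19) + c(7, -2) = -32*(-5 + 19) + 4*7**2 = -32*14 + 4*49 = -448 + 196 = -252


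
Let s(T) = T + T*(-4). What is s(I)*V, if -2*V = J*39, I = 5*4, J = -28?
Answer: -32760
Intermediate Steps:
I = 20
V = 546 (V = -(-14)*39 = -1/2*(-1092) = 546)
s(T) = -3*T (s(T) = T - 4*T = -3*T)
s(I)*V = -3*20*546 = -60*546 = -32760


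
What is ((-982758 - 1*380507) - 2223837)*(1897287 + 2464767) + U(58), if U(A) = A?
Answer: -15647132627450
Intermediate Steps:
((-982758 - 1*380507) - 2223837)*(1897287 + 2464767) + U(58) = ((-982758 - 1*380507) - 2223837)*(1897287 + 2464767) + 58 = ((-982758 - 380507) - 2223837)*4362054 + 58 = (-1363265 - 2223837)*4362054 + 58 = -3587102*4362054 + 58 = -15647132627508 + 58 = -15647132627450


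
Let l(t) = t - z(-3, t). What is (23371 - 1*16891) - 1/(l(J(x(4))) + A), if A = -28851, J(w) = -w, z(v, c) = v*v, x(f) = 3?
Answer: 187032241/28863 ≈ 6480.0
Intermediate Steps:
z(v, c) = v²
l(t) = -9 + t (l(t) = t - 1*(-3)² = t - 1*9 = t - 9 = -9 + t)
(23371 - 1*16891) - 1/(l(J(x(4))) + A) = (23371 - 1*16891) - 1/((-9 - 1*3) - 28851) = (23371 - 16891) - 1/((-9 - 3) - 28851) = 6480 - 1/(-12 - 28851) = 6480 - 1/(-28863) = 6480 - 1*(-1/28863) = 6480 + 1/28863 = 187032241/28863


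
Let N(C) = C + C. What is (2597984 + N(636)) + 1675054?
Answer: 4274310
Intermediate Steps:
N(C) = 2*C
(2597984 + N(636)) + 1675054 = (2597984 + 2*636) + 1675054 = (2597984 + 1272) + 1675054 = 2599256 + 1675054 = 4274310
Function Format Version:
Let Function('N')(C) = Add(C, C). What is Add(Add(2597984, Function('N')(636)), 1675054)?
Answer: 4274310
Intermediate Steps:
Function('N')(C) = Mul(2, C)
Add(Add(2597984, Function('N')(636)), 1675054) = Add(Add(2597984, Mul(2, 636)), 1675054) = Add(Add(2597984, 1272), 1675054) = Add(2599256, 1675054) = 4274310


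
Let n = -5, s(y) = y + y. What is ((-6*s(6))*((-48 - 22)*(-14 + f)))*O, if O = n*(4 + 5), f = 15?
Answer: -226800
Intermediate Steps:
s(y) = 2*y
O = -45 (O = -5*(4 + 5) = -5*9 = -45)
((-6*s(6))*((-48 - 22)*(-14 + f)))*O = ((-12*6)*((-48 - 22)*(-14 + 15)))*(-45) = ((-6*12)*(-70*1))*(-45) = -72*(-70)*(-45) = 5040*(-45) = -226800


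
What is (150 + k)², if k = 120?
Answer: 72900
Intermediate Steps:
(150 + k)² = (150 + 120)² = 270² = 72900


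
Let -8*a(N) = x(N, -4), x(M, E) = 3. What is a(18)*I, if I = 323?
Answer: -969/8 ≈ -121.13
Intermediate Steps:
a(N) = -3/8 (a(N) = -⅛*3 = -3/8)
a(18)*I = -3/8*323 = -969/8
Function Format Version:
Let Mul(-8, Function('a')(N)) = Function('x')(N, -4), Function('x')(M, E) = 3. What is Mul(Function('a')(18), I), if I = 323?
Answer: Rational(-969, 8) ≈ -121.13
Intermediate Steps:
Function('a')(N) = Rational(-3, 8) (Function('a')(N) = Mul(Rational(-1, 8), 3) = Rational(-3, 8))
Mul(Function('a')(18), I) = Mul(Rational(-3, 8), 323) = Rational(-969, 8)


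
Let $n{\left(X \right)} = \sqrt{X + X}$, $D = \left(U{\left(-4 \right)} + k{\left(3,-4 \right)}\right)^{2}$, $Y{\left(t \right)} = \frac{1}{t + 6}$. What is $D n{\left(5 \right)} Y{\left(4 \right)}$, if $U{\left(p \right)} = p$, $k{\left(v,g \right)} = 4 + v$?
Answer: $\frac{9 \sqrt{10}}{10} \approx 2.8461$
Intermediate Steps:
$Y{\left(t \right)} = \frac{1}{6 + t}$
$D = 9$ ($D = \left(-4 + \left(4 + 3\right)\right)^{2} = \left(-4 + 7\right)^{2} = 3^{2} = 9$)
$n{\left(X \right)} = \sqrt{2} \sqrt{X}$ ($n{\left(X \right)} = \sqrt{2 X} = \sqrt{2} \sqrt{X}$)
$D n{\left(5 \right)} Y{\left(4 \right)} = \frac{9 \sqrt{2} \sqrt{5}}{6 + 4} = \frac{9 \sqrt{10}}{10}$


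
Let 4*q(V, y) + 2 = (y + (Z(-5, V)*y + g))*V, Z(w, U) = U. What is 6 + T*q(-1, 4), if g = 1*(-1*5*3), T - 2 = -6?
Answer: -7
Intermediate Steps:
T = -4 (T = 2 - 6 = -4)
g = -15 (g = 1*(-5*3) = 1*(-15) = -15)
q(V, y) = -1/2 + V*(-15 + y + V*y)/4 (q(V, y) = -1/2 + ((y + (V*y - 15))*V)/4 = -1/2 + ((y + (-15 + V*y))*V)/4 = -1/2 + ((-15 + y + V*y)*V)/4 = -1/2 + (V*(-15 + y + V*y))/4 = -1/2 + V*(-15 + y + V*y)/4)
6 + T*q(-1, 4) = 6 - 4*(-1/2 - 15/4*(-1) + (1/4)*(-1)*4 + (1/4)*4*(-1)**2) = 6 - 4*(-1/2 + 15/4 - 1 + (1/4)*4*1) = 6 - 4*(-1/2 + 15/4 - 1 + 1) = 6 - 4*13/4 = 6 - 13 = -7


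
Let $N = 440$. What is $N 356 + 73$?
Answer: $156713$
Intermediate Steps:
$N 356 + 73 = 440 \cdot 356 + 73 = 156640 + 73 = 156713$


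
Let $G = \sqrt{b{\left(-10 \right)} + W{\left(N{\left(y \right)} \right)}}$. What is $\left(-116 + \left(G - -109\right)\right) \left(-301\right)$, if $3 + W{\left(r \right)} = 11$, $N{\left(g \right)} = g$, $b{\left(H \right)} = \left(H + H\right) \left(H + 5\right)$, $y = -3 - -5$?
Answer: $2107 - 1806 \sqrt{3} \approx -1021.1$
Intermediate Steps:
$y = 2$ ($y = -3 + 5 = 2$)
$b{\left(H \right)} = 2 H \left(5 + H\right)$
$W{\left(r \right)} = 8$ ($W{\left(r \right)} = -3 + 11 = 8$)
$G = 6 \sqrt{3}$ ($G = \sqrt{2 \left(-10\right) \left(5 - 10\right) + 8} = \sqrt{2 \left(-10\right) \left(-5\right) + 8} = \sqrt{100 + 8} = \sqrt{108} = 6 \sqrt{3} \approx 10.392$)
$\left(-116 + \left(G - -109\right)\right) \left(-301\right) = \left(-116 + \left(6 \sqrt{3} - -109\right)\right) \left(-301\right) = \left(-116 + \left(6 \sqrt{3} + 109\right)\right) \left(-301\right) = \left(-116 + \left(109 + 6 \sqrt{3}\right)\right) \left(-301\right) = \left(-7 + 6 \sqrt{3}\right) \left(-301\right) = 2107 - 1806 \sqrt{3}$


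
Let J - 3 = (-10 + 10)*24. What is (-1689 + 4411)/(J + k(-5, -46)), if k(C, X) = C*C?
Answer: 1361/14 ≈ 97.214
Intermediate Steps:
k(C, X) = C²
J = 3 (J = 3 + (-10 + 10)*24 = 3 + 0*24 = 3 + 0 = 3)
(-1689 + 4411)/(J + k(-5, -46)) = (-1689 + 4411)/(3 + (-5)²) = 2722/(3 + 25) = 2722/28 = 2722*(1/28) = 1361/14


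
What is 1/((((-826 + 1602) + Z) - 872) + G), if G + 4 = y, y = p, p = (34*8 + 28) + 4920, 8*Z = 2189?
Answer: 8/43149 ≈ 0.00018540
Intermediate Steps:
Z = 2189/8 (Z = (⅛)*2189 = 2189/8 ≈ 273.63)
p = 5220 (p = (272 + 28) + 4920 = 300 + 4920 = 5220)
y = 5220
G = 5216 (G = -4 + 5220 = 5216)
1/((((-826 + 1602) + Z) - 872) + G) = 1/((((-826 + 1602) + 2189/8) - 872) + 5216) = 1/(((776 + 2189/8) - 872) + 5216) = 1/((8397/8 - 872) + 5216) = 1/(1421/8 + 5216) = 1/(43149/8) = 8/43149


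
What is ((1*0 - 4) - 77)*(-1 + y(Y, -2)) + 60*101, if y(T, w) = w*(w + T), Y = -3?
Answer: 5331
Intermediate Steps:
y(T, w) = w*(T + w)
((1*0 - 4) - 77)*(-1 + y(Y, -2)) + 60*101 = ((1*0 - 4) - 77)*(-1 - 2*(-3 - 2)) + 60*101 = ((0 - 4) - 77)*(-1 - 2*(-5)) + 6060 = (-4 - 77)*(-1 + 10) + 6060 = -81*9 + 6060 = -729 + 6060 = 5331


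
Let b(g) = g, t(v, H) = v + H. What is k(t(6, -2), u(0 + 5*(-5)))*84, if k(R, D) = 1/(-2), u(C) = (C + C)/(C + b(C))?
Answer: -42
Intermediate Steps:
t(v, H) = H + v
u(C) = 1 (u(C) = (C + C)/(C + C) = (2*C)/((2*C)) = (2*C)*(1/(2*C)) = 1)
k(R, D) = -½
k(t(6, -2), u(0 + 5*(-5)))*84 = -½*84 = -42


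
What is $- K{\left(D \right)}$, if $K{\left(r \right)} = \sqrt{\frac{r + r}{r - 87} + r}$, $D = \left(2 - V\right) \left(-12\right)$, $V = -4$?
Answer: $- \frac{2 i \sqrt{49926}}{53} \approx - 8.4317 i$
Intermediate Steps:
$D = -72$ ($D = \left(2 - -4\right) \left(-12\right) = \left(2 + 4\right) \left(-12\right) = 6 \left(-12\right) = -72$)
$K{\left(r \right)} = \sqrt{r + \frac{2 r}{-87 + r}}$ ($K{\left(r \right)} = \sqrt{\frac{2 r}{-87 + r} + r} = \sqrt{r + \frac{2 r}{-87 + r}}$)
$- K{\left(D \right)} = - \sqrt{- \frac{72 \left(-85 - 72\right)}{-87 - 72}} = - \sqrt{\left(-72\right) \frac{1}{-159} \left(-157\right)} = - \sqrt{\left(-72\right) \left(- \frac{1}{159}\right) \left(-157\right)} = - \sqrt{- \frac{3768}{53}} = - \frac{2 i \sqrt{49926}}{53}$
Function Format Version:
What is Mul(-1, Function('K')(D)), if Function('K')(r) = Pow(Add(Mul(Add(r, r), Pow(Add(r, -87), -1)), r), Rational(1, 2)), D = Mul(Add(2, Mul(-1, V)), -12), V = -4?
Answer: Mul(Rational(-2, 53), I, Pow(49926, Rational(1, 2))) ≈ Mul(-8.4317, I)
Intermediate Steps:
D = -72 (D = Mul(Add(2, Mul(-1, -4)), -12) = Mul(Add(2, 4), -12) = Mul(6, -12) = -72)
Function('K')(r) = Pow(Add(r, Mul(2, r, Pow(Add(-87, r), -1))), Rational(1, 2)) (Function('K')(r) = Pow(Add(Mul(Mul(2, r), Pow(Add(-87, r), -1)), r), Rational(1, 2)) = Pow(Add(Mul(2, r, Pow(Add(-87, r), -1)), r), Rational(1, 2)) = Pow(Add(r, Mul(2, r, Pow(Add(-87, r), -1))), Rational(1, 2)))
Mul(-1, Function('K')(D)) = Mul(-1, Pow(Mul(-72, Pow(Add(-87, -72), -1), Add(-85, -72)), Rational(1, 2))) = Mul(-1, Pow(Mul(-72, Pow(-159, -1), -157), Rational(1, 2))) = Mul(-1, Pow(Mul(-72, Rational(-1, 159), -157), Rational(1, 2))) = Mul(-1, Pow(Rational(-3768, 53), Rational(1, 2))) = Mul(-1, Mul(Rational(2, 53), I, Pow(49926, Rational(1, 2)))) = Mul(Rational(-2, 53), I, Pow(49926, Rational(1, 2)))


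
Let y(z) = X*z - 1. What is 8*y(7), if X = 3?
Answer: 160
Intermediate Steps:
y(z) = -1 + 3*z (y(z) = 3*z - 1 = -1 + 3*z)
8*y(7) = 8*(-1 + 3*7) = 8*(-1 + 21) = 8*20 = 160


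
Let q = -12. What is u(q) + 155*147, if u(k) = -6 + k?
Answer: 22767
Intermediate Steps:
u(q) + 155*147 = (-6 - 12) + 155*147 = -18 + 22785 = 22767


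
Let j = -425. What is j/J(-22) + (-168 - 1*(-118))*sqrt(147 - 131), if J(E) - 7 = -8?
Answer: 225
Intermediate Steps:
J(E) = -1 (J(E) = 7 - 8 = -1)
j/J(-22) + (-168 - 1*(-118))*sqrt(147 - 131) = -425/(-1) + (-168 - 1*(-118))*sqrt(147 - 131) = -425*(-1) + (-168 + 118)*sqrt(16) = 425 - 50*4 = 425 - 200 = 225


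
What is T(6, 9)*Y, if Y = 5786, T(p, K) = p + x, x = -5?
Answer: 5786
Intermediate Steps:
T(p, K) = -5 + p (T(p, K) = p - 5 = -5 + p)
T(6, 9)*Y = (-5 + 6)*5786 = 1*5786 = 5786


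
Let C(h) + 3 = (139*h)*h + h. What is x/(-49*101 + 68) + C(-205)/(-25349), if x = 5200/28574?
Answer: -31333840495273/135977587431 ≈ -230.43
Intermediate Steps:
C(h) = -3 + h + 139*h² (C(h) = -3 + ((139*h)*h + h) = -3 + (139*h² + h) = -3 + (h + 139*h²) = -3 + h + 139*h²)
x = 200/1099 (x = 5200*(1/28574) = 200/1099 ≈ 0.18198)
x/(-49*101 + 68) + C(-205)/(-25349) = 200/(1099*(-49*101 + 68)) + (-3 - 205 + 139*(-205)²)/(-25349) = 200/(1099*(-4949 + 68)) + (-3 - 205 + 139*42025)*(-1/25349) = (200/1099)/(-4881) + (-3 - 205 + 5841475)*(-1/25349) = (200/1099)*(-1/4881) + 5841267*(-1/25349) = -200/5364219 - 5841267/25349 = -31333840495273/135977587431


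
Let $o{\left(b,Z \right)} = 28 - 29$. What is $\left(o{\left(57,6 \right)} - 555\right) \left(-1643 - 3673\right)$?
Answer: $2955696$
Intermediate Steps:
$o{\left(b,Z \right)} = -1$ ($o{\left(b,Z \right)} = 28 - 29 = -1$)
$\left(o{\left(57,6 \right)} - 555\right) \left(-1643 - 3673\right) = \left(-1 - 555\right) \left(-1643 - 3673\right) = \left(-556\right) \left(-5316\right) = 2955696$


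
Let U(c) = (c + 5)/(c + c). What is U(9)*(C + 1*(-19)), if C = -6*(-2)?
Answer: -49/9 ≈ -5.4444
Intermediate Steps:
C = 12
U(c) = (5 + c)/(2*c) (U(c) = (5 + c)/((2*c)) = (5 + c)*(1/(2*c)) = (5 + c)/(2*c))
U(9)*(C + 1*(-19)) = ((1/2)*(5 + 9)/9)*(12 + 1*(-19)) = ((1/2)*(1/9)*14)*(12 - 19) = (7/9)*(-7) = -49/9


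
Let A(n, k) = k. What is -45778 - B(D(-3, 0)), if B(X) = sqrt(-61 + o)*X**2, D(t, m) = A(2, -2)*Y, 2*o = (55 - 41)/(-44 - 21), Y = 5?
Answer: -45778 - 40*I*sqrt(64545)/13 ≈ -45778.0 - 781.71*I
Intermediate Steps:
o = -7/65 (o = ((55 - 41)/(-44 - 21))/2 = (14/(-65))/2 = (14*(-1/65))/2 = (1/2)*(-14/65) = -7/65 ≈ -0.10769)
D(t, m) = -10 (D(t, m) = -2*5 = -10)
B(X) = 2*I*sqrt(64545)*X**2/65 (B(X) = sqrt(-61 - 7/65)*X**2 = sqrt(-3972/65)*X**2 = (2*I*sqrt(64545)/65)*X**2 = 2*I*sqrt(64545)*X**2/65)
-45778 - B(D(-3, 0)) = -45778 - 2*I*sqrt(64545)*(-10)**2/65 = -45778 - 2*I*sqrt(64545)*100/65 = -45778 - 40*I*sqrt(64545)/13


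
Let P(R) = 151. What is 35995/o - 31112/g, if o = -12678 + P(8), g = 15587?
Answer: -950794089/195258349 ≈ -4.8694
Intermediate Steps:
o = -12527 (o = -12678 + 151 = -12527)
35995/o - 31112/g = 35995/(-12527) - 31112/15587 = 35995*(-1/12527) - 31112*1/15587 = -35995/12527 - 31112/15587 = -950794089/195258349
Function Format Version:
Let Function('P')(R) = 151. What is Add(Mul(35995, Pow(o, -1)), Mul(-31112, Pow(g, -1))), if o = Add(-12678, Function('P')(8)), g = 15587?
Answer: Rational(-950794089, 195258349) ≈ -4.8694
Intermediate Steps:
o = -12527 (o = Add(-12678, 151) = -12527)
Add(Mul(35995, Pow(o, -1)), Mul(-31112, Pow(g, -1))) = Add(Mul(35995, Pow(-12527, -1)), Mul(-31112, Pow(15587, -1))) = Add(Mul(35995, Rational(-1, 12527)), Mul(-31112, Rational(1, 15587))) = Add(Rational(-35995, 12527), Rational(-31112, 15587)) = Rational(-950794089, 195258349)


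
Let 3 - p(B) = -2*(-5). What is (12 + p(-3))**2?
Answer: 25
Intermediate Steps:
p(B) = -7 (p(B) = 3 - (-2)*(-5) = 3 - 1*10 = 3 - 10 = -7)
(12 + p(-3))**2 = (12 - 7)**2 = 5**2 = 25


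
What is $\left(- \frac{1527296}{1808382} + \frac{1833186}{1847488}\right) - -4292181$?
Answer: $\frac{188684511665329525}{43960053216} \approx 4.2922 \cdot 10^{6}$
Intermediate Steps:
$\left(- \frac{1527296}{1808382} + \frac{1833186}{1847488}\right) - -4292181 = \left(\left(-1527296\right) \frac{1}{1808382} + 1833186 \cdot \frac{1}{1847488}\right) + 4292181 = \left(- \frac{40192}{47589} + \frac{916593}{923744}\right) + 4292181 = \frac{6492625429}{43960053216} + 4292181 = \frac{188684511665329525}{43960053216}$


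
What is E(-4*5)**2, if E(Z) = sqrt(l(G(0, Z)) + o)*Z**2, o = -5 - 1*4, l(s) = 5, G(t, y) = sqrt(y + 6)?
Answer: -640000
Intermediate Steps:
G(t, y) = sqrt(6 + y)
o = -9 (o = -5 - 4 = -9)
E(Z) = 2*I*Z**2 (E(Z) = sqrt(5 - 9)*Z**2 = sqrt(-4)*Z**2 = (2*I)*Z**2 = 2*I*Z**2)
E(-4*5)**2 = (2*I*(-4*5)**2)**2 = (2*I*(-20)**2)**2 = (2*I*400)**2 = (800*I)**2 = -640000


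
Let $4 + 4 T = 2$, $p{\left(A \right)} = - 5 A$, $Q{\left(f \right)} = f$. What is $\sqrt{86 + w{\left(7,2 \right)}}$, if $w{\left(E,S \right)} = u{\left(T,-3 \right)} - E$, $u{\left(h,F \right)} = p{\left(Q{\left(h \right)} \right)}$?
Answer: $\frac{\sqrt{326}}{2} \approx 9.0277$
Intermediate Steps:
$T = - \frac{1}{2}$ ($T = -1 + \frac{1}{4} \cdot 2 = -1 + \frac{1}{2} = - \frac{1}{2} \approx -0.5$)
$u{\left(h,F \right)} = - 5 h$
$w{\left(E,S \right)} = \frac{5}{2} - E$ ($w{\left(E,S \right)} = \left(-5\right) \left(- \frac{1}{2}\right) - E = \frac{5}{2} - E$)
$\sqrt{86 + w{\left(7,2 \right)}} = \sqrt{86 + \left(\frac{5}{2} - 7\right)} = \sqrt{86 - \frac{9}{2}} = \sqrt{\frac{163}{2}} = \frac{\sqrt{326}}{2}$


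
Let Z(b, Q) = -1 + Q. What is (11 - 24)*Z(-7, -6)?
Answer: 91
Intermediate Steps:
(11 - 24)*Z(-7, -6) = (11 - 24)*(-1 - 6) = -13*(-7) = 91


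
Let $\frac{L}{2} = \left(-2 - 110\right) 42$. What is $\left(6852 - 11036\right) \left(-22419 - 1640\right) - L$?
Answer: $100672264$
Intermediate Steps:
$L = -9408$ ($L = 2 \left(-2 - 110\right) 42 = 2 \left(\left(-112\right) 42\right) = 2 \left(-4704\right) = -9408$)
$\left(6852 - 11036\right) \left(-22419 - 1640\right) - L = \left(6852 - 11036\right) \left(-22419 - 1640\right) - -9408 = \left(-4184\right) \left(-24059\right) + 9408 = 100662856 + 9408 = 100672264$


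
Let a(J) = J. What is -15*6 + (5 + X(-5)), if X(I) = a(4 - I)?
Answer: -76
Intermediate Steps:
X(I) = 4 - I
-15*6 + (5 + X(-5)) = -15*6 + (5 + (4 - 1*(-5))) = -90 + (5 + (4 + 5)) = -90 + (5 + 9) = -90 + 14 = -76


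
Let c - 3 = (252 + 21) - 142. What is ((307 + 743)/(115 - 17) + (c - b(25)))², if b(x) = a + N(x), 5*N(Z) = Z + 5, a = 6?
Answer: 863041/49 ≈ 17613.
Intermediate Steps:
N(Z) = 1 + Z/5 (N(Z) = (Z + 5)/5 = (5 + Z)/5 = 1 + Z/5)
c = 134 (c = 3 + ((252 + 21) - 142) = 3 + (273 - 142) = 3 + 131 = 134)
b(x) = 7 + x/5 (b(x) = 6 + (1 + x/5) = 7 + x/5)
((307 + 743)/(115 - 17) + (c - b(25)))² = ((307 + 743)/(115 - 17) + (134 - (7 + (⅕)*25)))² = (1050/98 + (134 - (7 + 5)))² = (1050*(1/98) + (134 - 1*12))² = (75/7 + (134 - 12))² = (75/7 + 122)² = (929/7)² = 863041/49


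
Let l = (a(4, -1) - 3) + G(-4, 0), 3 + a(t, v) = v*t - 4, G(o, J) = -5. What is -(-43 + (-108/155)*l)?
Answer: 4613/155 ≈ 29.761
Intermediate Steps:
a(t, v) = -7 + t*v (a(t, v) = -3 + (v*t - 4) = -3 + (t*v - 4) = -3 + (-4 + t*v) = -7 + t*v)
l = -19 (l = ((-7 + 4*(-1)) - 3) - 5 = ((-7 - 4) - 3) - 5 = (-11 - 3) - 5 = -14 - 5 = -19)
-(-43 + (-108/155)*l) = -(-43 - 108/155*(-19)) = -(-43 + 2052/155) = -1*(-4613/155) = 4613/155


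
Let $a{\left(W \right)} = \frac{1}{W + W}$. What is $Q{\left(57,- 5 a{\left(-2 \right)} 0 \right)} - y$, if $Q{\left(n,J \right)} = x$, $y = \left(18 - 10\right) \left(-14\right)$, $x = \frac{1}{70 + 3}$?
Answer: $\frac{8177}{73} \approx 112.01$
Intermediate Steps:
$a{\left(W \right)} = \frac{1}{2 W}$
$x = \frac{1}{73} \approx 0.013699$
$y = -112$ ($y = 8 \left(-14\right) = -112$)
$Q{\left(n,J \right)} = \frac{1}{73}$
$Q{\left(57,- 5 a{\left(-2 \right)} 0 \right)} - y = \frac{1}{73} - -112 = \frac{1}{73} + 112 = \frac{8177}{73}$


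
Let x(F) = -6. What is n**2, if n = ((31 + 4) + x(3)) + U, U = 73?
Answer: 10404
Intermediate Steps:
n = 102 (n = ((31 + 4) - 6) + 73 = (35 - 6) + 73 = 29 + 73 = 102)
n**2 = 102**2 = 10404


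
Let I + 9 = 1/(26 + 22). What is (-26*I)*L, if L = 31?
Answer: 173693/24 ≈ 7237.2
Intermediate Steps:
I = -431/48 (I = -9 + 1/(26 + 22) = -9 + 1/48 = -431/48 ≈ -8.9792)
(-26*I)*L = -26*(-431/48)*31 = (5603/24)*31 = 173693/24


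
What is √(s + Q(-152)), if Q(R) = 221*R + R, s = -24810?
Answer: 3*I*√6506 ≈ 241.98*I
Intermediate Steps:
Q(R) = 222*R
√(s + Q(-152)) = √(-24810 + 222*(-152)) = √(-24810 - 33744) = √(-58554) = 3*I*√6506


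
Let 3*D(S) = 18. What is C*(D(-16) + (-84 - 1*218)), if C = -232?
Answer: 68672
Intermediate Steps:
D(S) = 6 (D(S) = (⅓)*18 = 6)
C*(D(-16) + (-84 - 1*218)) = -232*(6 + (-84 - 1*218)) = -232*(6 + (-84 - 218)) = -232*(6 - 302) = -232*(-296) = 68672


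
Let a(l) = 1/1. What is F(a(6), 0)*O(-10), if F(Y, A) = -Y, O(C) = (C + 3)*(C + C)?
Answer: -140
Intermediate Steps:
a(l) = 1
O(C) = 2*C*(3 + C) (O(C) = (3 + C)*(2*C) = 2*C*(3 + C))
F(a(6), 0)*O(-10) = (-1*1)*(2*(-10)*(3 - 10)) = -2*(-10)*(-7) = -1*140 = -140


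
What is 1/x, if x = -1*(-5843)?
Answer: 1/5843 ≈ 0.00017114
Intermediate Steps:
x = 5843
1/x = 1/5843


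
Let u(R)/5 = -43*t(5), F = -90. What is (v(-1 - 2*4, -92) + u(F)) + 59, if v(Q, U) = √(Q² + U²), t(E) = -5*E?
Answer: 5434 + √8545 ≈ 5526.4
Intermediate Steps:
u(R) = 5375 (u(R) = 5*(-(-215)*5) = 5*(-43*(-25)) = 5*1075 = 5375)
(v(-1 - 2*4, -92) + u(F)) + 59 = (√((-1 - 2*4)² + (-92)²) + 5375) + 59 = (√((-1 - 8)² + 8464) + 5375) + 59 = (√((-9)² + 8464) + 5375) + 59 = (√(81 + 8464) + 5375) + 59 = (√8545 + 5375) + 59 = (5375 + √8545) + 59 = 5434 + √8545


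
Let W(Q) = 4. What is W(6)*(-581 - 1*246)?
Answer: -3308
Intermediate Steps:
W(6)*(-581 - 1*246) = 4*(-581 - 1*246) = 4*(-581 - 246) = 4*(-827) = -3308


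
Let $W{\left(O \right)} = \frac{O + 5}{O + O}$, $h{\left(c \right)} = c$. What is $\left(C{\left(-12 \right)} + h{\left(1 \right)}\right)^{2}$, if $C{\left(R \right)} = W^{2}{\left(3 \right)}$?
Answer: $\frac{625}{81} \approx 7.716$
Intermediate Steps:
$W{\left(O \right)} = \frac{5 + O}{2 O}$
$C{\left(R \right)} = \frac{16}{9}$ ($C{\left(R \right)} = \left(\frac{5 + 3}{2 \cdot 3}\right)^{2} = \left(\frac{1}{2} \cdot \frac{1}{3} \cdot 8\right)^{2} = \left(\frac{4}{3}\right)^{2} = \frac{16}{9}$)
$\left(C{\left(-12 \right)} + h{\left(1 \right)}\right)^{2} = \left(\frac{16}{9} + 1\right)^{2} = \left(\frac{25}{9}\right)^{2} = \frac{625}{81}$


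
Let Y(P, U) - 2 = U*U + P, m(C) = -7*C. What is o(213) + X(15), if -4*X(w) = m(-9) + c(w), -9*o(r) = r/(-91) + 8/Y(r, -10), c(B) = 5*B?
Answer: -2524033/73710 ≈ -34.243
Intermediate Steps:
Y(P, U) = 2 + P + U² (Y(P, U) = 2 + (U*U + P) = 2 + (U² + P) = 2 + (P + U²) = 2 + P + U²)
o(r) = -8/(9*(102 + r)) + r/819 (o(r) = -(r/(-91) + 8/(2 + r + (-10)²))/9 = -(r*(-1/91) + 8/(2 + r + 100))/9 = -(-r/91 + 8/(102 + r))/9 = -(8/(102 + r) - r/91)/9 = -8/(9*(102 + r)) + r/819)
X(w) = -63/4 - 5*w/4 (X(w) = -(-7*(-9) + 5*w)/4 = -(63 + 5*w)/4 = -63/4 - 5*w/4)
o(213) + X(15) = (-728 + 213*(102 + 213))/(819*(102 + 213)) + (-63/4 - 5/4*15) = (1/819)*(-728 + 213*315)/315 + (-63/4 - 75/4) = (1/819)*(1/315)*(-728 + 67095) - 69/2 = (1/819)*(1/315)*66367 - 69/2 = 9481/36855 - 69/2 = -2524033/73710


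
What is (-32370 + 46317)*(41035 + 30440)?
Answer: 996861825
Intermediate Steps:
(-32370 + 46317)*(41035 + 30440) = 13947*71475 = 996861825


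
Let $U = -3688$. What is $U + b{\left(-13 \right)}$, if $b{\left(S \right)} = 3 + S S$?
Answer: $-3516$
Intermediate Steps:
$b{\left(S \right)} = 3 + S^{2}$
$U + b{\left(-13 \right)} = -3688 + \left(3 + \left(-13\right)^{2}\right) = -3688 + \left(3 + 169\right) = -3688 + 172 = -3516$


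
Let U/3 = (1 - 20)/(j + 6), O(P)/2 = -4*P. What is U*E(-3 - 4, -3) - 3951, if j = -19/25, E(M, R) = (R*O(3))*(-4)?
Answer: -107181/131 ≈ -818.18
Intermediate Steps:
O(P) = -8*P (O(P) = 2*(-4*P) = -8*P)
E(M, R) = 96*R (E(M, R) = (R*(-8*3))*(-4) = (R*(-24))*(-4) = -24*R*(-4) = 96*R)
j = -19/25 (j = -19*1/25 = -19/25 ≈ -0.76000)
U = -1425/131 (U = 3*((1 - 20)/(-19/25 + 6)) = 3*(-19/131/25) = 3*(-19*25/131) = 3*(-475/131) = -1425/131 ≈ -10.878)
U*E(-3 - 4, -3) - 3951 = -136800*(-3)/131 - 3951 = -1425/131*(-288) - 3951 = 410400/131 - 3951 = -107181/131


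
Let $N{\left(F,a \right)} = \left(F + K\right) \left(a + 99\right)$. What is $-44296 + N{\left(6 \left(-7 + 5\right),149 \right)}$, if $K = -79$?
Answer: $-66864$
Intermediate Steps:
$N{\left(F,a \right)} = \left(-79 + F\right) \left(99 + a\right)$ ($N{\left(F,a \right)} = \left(F - 79\right) \left(a + 99\right) = \left(-79 + F\right) \left(99 + a\right)$)
$-44296 + N{\left(6 \left(-7 + 5\right),149 \right)} = -44296 + \left(-7821 - 11771 + 99 \cdot 6 \left(-7 + 5\right) + 6 \left(-7 + 5\right) 149\right) = -44296 + \left(-7821 - 11771 + 99 \cdot 6 \left(-2\right) + 6 \left(-2\right) 149\right) = -44296 - 22568 = -66864$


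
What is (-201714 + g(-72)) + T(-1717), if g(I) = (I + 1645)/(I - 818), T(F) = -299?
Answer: -179793143/890 ≈ -2.0201e+5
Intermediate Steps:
g(I) = (1645 + I)/(-818 + I)
(-201714 + g(-72)) + T(-1717) = (-201714 + (1645 - 72)/(-818 - 72)) - 299 = (-201714 + 1573/(-890)) - 299 = (-201714 - 1/890*1573) - 299 = (-201714 - 1573/890) - 299 = -179527033/890 - 299 = -179793143/890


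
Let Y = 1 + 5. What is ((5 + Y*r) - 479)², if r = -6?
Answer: 260100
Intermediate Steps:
Y = 6
((5 + Y*r) - 479)² = ((5 + 6*(-6)) - 479)² = ((5 - 36) - 479)² = (-31 - 479)² = (-510)² = 260100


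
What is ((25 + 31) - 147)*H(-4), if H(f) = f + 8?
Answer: -364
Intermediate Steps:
H(f) = 8 + f
((25 + 31) - 147)*H(-4) = ((25 + 31) - 147)*(8 - 4) = (56 - 147)*4 = -91*4 = -364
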